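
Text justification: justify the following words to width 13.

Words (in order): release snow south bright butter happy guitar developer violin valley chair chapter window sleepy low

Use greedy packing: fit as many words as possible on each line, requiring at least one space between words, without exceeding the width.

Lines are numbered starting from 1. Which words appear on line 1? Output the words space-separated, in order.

Line 1: ['release', 'snow'] (min_width=12, slack=1)
Line 2: ['south', 'bright'] (min_width=12, slack=1)
Line 3: ['butter', 'happy'] (min_width=12, slack=1)
Line 4: ['guitar'] (min_width=6, slack=7)
Line 5: ['developer'] (min_width=9, slack=4)
Line 6: ['violin', 'valley'] (min_width=13, slack=0)
Line 7: ['chair', 'chapter'] (min_width=13, slack=0)
Line 8: ['window', 'sleepy'] (min_width=13, slack=0)
Line 9: ['low'] (min_width=3, slack=10)

Answer: release snow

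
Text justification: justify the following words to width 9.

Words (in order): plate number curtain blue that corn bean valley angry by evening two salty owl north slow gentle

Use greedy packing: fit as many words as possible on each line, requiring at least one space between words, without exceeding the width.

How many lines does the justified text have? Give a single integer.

Line 1: ['plate'] (min_width=5, slack=4)
Line 2: ['number'] (min_width=6, slack=3)
Line 3: ['curtain'] (min_width=7, slack=2)
Line 4: ['blue', 'that'] (min_width=9, slack=0)
Line 5: ['corn', 'bean'] (min_width=9, slack=0)
Line 6: ['valley'] (min_width=6, slack=3)
Line 7: ['angry', 'by'] (min_width=8, slack=1)
Line 8: ['evening'] (min_width=7, slack=2)
Line 9: ['two', 'salty'] (min_width=9, slack=0)
Line 10: ['owl', 'north'] (min_width=9, slack=0)
Line 11: ['slow'] (min_width=4, slack=5)
Line 12: ['gentle'] (min_width=6, slack=3)
Total lines: 12

Answer: 12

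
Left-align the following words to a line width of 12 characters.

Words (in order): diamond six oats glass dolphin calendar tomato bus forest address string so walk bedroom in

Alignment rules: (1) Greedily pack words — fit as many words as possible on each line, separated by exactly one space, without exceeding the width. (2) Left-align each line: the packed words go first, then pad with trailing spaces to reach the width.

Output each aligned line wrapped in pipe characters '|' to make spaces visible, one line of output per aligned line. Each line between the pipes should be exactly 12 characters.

Line 1: ['diamond', 'six'] (min_width=11, slack=1)
Line 2: ['oats', 'glass'] (min_width=10, slack=2)
Line 3: ['dolphin'] (min_width=7, slack=5)
Line 4: ['calendar'] (min_width=8, slack=4)
Line 5: ['tomato', 'bus'] (min_width=10, slack=2)
Line 6: ['forest'] (min_width=6, slack=6)
Line 7: ['address'] (min_width=7, slack=5)
Line 8: ['string', 'so'] (min_width=9, slack=3)
Line 9: ['walk', 'bedroom'] (min_width=12, slack=0)
Line 10: ['in'] (min_width=2, slack=10)

Answer: |diamond six |
|oats glass  |
|dolphin     |
|calendar    |
|tomato bus  |
|forest      |
|address     |
|string so   |
|walk bedroom|
|in          |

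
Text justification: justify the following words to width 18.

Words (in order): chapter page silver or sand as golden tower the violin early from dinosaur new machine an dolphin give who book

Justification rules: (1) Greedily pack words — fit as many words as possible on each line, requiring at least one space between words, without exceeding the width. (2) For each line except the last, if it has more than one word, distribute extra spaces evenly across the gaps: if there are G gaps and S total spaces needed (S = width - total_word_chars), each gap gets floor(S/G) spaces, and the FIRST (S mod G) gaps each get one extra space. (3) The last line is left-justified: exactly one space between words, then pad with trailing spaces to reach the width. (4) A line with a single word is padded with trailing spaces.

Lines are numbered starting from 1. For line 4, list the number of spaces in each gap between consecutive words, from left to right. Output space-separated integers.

Line 1: ['chapter', 'page'] (min_width=12, slack=6)
Line 2: ['silver', 'or', 'sand', 'as'] (min_width=17, slack=1)
Line 3: ['golden', 'tower', 'the'] (min_width=16, slack=2)
Line 4: ['violin', 'early', 'from'] (min_width=17, slack=1)
Line 5: ['dinosaur', 'new'] (min_width=12, slack=6)
Line 6: ['machine', 'an', 'dolphin'] (min_width=18, slack=0)
Line 7: ['give', 'who', 'book'] (min_width=13, slack=5)

Answer: 2 1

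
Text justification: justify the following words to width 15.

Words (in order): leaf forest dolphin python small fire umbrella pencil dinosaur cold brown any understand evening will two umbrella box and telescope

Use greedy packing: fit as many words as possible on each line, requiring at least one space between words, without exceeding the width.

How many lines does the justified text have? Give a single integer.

Line 1: ['leaf', 'forest'] (min_width=11, slack=4)
Line 2: ['dolphin', 'python'] (min_width=14, slack=1)
Line 3: ['small', 'fire'] (min_width=10, slack=5)
Line 4: ['umbrella', 'pencil'] (min_width=15, slack=0)
Line 5: ['dinosaur', 'cold'] (min_width=13, slack=2)
Line 6: ['brown', 'any'] (min_width=9, slack=6)
Line 7: ['understand'] (min_width=10, slack=5)
Line 8: ['evening', 'will'] (min_width=12, slack=3)
Line 9: ['two', 'umbrella'] (min_width=12, slack=3)
Line 10: ['box', 'and'] (min_width=7, slack=8)
Line 11: ['telescope'] (min_width=9, slack=6)
Total lines: 11

Answer: 11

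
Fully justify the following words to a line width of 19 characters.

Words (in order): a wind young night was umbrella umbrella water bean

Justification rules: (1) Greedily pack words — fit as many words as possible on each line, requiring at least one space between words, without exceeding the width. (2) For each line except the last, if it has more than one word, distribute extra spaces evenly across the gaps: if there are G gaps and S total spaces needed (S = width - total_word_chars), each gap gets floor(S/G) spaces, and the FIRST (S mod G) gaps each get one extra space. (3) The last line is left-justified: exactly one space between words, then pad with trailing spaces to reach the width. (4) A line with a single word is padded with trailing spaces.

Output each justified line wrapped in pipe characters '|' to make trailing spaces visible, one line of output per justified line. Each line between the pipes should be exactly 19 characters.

Line 1: ['a', 'wind', 'young', 'night'] (min_width=18, slack=1)
Line 2: ['was', 'umbrella'] (min_width=12, slack=7)
Line 3: ['umbrella', 'water', 'bean'] (min_width=19, slack=0)

Answer: |a  wind young night|
|was        umbrella|
|umbrella water bean|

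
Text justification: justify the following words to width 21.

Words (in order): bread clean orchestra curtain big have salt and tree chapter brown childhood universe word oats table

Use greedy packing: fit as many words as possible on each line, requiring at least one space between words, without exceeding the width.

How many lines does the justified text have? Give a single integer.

Line 1: ['bread', 'clean', 'orchestra'] (min_width=21, slack=0)
Line 2: ['curtain', 'big', 'have', 'salt'] (min_width=21, slack=0)
Line 3: ['and', 'tree', 'chapter'] (min_width=16, slack=5)
Line 4: ['brown', 'childhood'] (min_width=15, slack=6)
Line 5: ['universe', 'word', 'oats'] (min_width=18, slack=3)
Line 6: ['table'] (min_width=5, slack=16)
Total lines: 6

Answer: 6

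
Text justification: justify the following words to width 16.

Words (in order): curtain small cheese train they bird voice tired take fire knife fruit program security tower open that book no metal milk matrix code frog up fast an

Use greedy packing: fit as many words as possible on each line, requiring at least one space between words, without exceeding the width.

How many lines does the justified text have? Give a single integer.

Answer: 10

Derivation:
Line 1: ['curtain', 'small'] (min_width=13, slack=3)
Line 2: ['cheese', 'train'] (min_width=12, slack=4)
Line 3: ['they', 'bird', 'voice'] (min_width=15, slack=1)
Line 4: ['tired', 'take', 'fire'] (min_width=15, slack=1)
Line 5: ['knife', 'fruit'] (min_width=11, slack=5)
Line 6: ['program', 'security'] (min_width=16, slack=0)
Line 7: ['tower', 'open', 'that'] (min_width=15, slack=1)
Line 8: ['book', 'no', 'metal'] (min_width=13, slack=3)
Line 9: ['milk', 'matrix', 'code'] (min_width=16, slack=0)
Line 10: ['frog', 'up', 'fast', 'an'] (min_width=15, slack=1)
Total lines: 10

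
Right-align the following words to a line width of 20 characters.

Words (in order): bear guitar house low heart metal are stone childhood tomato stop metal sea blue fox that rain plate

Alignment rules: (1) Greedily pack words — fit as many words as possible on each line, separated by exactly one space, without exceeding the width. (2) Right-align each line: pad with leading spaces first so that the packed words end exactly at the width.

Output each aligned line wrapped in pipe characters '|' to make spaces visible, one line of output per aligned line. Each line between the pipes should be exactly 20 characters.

Answer: |   bear guitar house|
| low heart metal are|
|     stone childhood|
|   tomato stop metal|
|   sea blue fox that|
|          rain plate|

Derivation:
Line 1: ['bear', 'guitar', 'house'] (min_width=17, slack=3)
Line 2: ['low', 'heart', 'metal', 'are'] (min_width=19, slack=1)
Line 3: ['stone', 'childhood'] (min_width=15, slack=5)
Line 4: ['tomato', 'stop', 'metal'] (min_width=17, slack=3)
Line 5: ['sea', 'blue', 'fox', 'that'] (min_width=17, slack=3)
Line 6: ['rain', 'plate'] (min_width=10, slack=10)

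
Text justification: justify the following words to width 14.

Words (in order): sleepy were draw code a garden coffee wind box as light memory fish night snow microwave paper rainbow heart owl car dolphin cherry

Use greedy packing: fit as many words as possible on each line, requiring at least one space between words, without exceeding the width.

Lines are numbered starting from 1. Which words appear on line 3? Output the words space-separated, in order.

Answer: garden coffee

Derivation:
Line 1: ['sleepy', 'were'] (min_width=11, slack=3)
Line 2: ['draw', 'code', 'a'] (min_width=11, slack=3)
Line 3: ['garden', 'coffee'] (min_width=13, slack=1)
Line 4: ['wind', 'box', 'as'] (min_width=11, slack=3)
Line 5: ['light', 'memory'] (min_width=12, slack=2)
Line 6: ['fish', 'night'] (min_width=10, slack=4)
Line 7: ['snow', 'microwave'] (min_width=14, slack=0)
Line 8: ['paper', 'rainbow'] (min_width=13, slack=1)
Line 9: ['heart', 'owl', 'car'] (min_width=13, slack=1)
Line 10: ['dolphin', 'cherry'] (min_width=14, slack=0)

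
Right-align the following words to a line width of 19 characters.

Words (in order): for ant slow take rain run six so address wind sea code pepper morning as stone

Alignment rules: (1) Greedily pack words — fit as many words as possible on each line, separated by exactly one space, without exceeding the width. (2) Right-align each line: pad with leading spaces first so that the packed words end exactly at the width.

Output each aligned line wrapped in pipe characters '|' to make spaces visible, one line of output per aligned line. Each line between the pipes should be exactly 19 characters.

Answer: |  for ant slow take|
|    rain run six so|
|   address wind sea|
|code pepper morning|
|           as stone|

Derivation:
Line 1: ['for', 'ant', 'slow', 'take'] (min_width=17, slack=2)
Line 2: ['rain', 'run', 'six', 'so'] (min_width=15, slack=4)
Line 3: ['address', 'wind', 'sea'] (min_width=16, slack=3)
Line 4: ['code', 'pepper', 'morning'] (min_width=19, slack=0)
Line 5: ['as', 'stone'] (min_width=8, slack=11)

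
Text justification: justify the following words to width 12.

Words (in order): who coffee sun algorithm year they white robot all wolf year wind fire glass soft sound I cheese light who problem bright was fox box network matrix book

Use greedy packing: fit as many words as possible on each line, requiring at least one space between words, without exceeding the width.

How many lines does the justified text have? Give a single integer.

Answer: 15

Derivation:
Line 1: ['who', 'coffee'] (min_width=10, slack=2)
Line 2: ['sun'] (min_width=3, slack=9)
Line 3: ['algorithm'] (min_width=9, slack=3)
Line 4: ['year', 'they'] (min_width=9, slack=3)
Line 5: ['white', 'robot'] (min_width=11, slack=1)
Line 6: ['all', 'wolf'] (min_width=8, slack=4)
Line 7: ['year', 'wind'] (min_width=9, slack=3)
Line 8: ['fire', 'glass'] (min_width=10, slack=2)
Line 9: ['soft', 'sound', 'I'] (min_width=12, slack=0)
Line 10: ['cheese', 'light'] (min_width=12, slack=0)
Line 11: ['who', 'problem'] (min_width=11, slack=1)
Line 12: ['bright', 'was'] (min_width=10, slack=2)
Line 13: ['fox', 'box'] (min_width=7, slack=5)
Line 14: ['network'] (min_width=7, slack=5)
Line 15: ['matrix', 'book'] (min_width=11, slack=1)
Total lines: 15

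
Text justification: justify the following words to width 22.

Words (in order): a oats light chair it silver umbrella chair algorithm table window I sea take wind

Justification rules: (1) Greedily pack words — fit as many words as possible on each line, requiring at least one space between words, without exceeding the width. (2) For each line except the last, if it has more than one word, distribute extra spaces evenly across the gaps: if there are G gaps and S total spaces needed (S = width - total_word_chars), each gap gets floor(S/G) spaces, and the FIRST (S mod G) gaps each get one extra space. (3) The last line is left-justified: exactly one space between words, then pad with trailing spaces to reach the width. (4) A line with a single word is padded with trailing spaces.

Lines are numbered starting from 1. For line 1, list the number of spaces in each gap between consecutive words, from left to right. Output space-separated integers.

Line 1: ['a', 'oats', 'light', 'chair', 'it'] (min_width=21, slack=1)
Line 2: ['silver', 'umbrella', 'chair'] (min_width=21, slack=1)
Line 3: ['algorithm', 'table', 'window'] (min_width=22, slack=0)
Line 4: ['I', 'sea', 'take', 'wind'] (min_width=15, slack=7)

Answer: 2 1 1 1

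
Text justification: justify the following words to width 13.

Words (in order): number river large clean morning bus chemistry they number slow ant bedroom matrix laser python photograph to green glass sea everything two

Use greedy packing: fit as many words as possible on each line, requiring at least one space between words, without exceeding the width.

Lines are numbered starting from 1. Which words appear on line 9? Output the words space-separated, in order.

Line 1: ['number', 'river'] (min_width=12, slack=1)
Line 2: ['large', 'clean'] (min_width=11, slack=2)
Line 3: ['morning', 'bus'] (min_width=11, slack=2)
Line 4: ['chemistry'] (min_width=9, slack=4)
Line 5: ['they', 'number'] (min_width=11, slack=2)
Line 6: ['slow', 'ant'] (min_width=8, slack=5)
Line 7: ['bedroom'] (min_width=7, slack=6)
Line 8: ['matrix', 'laser'] (min_width=12, slack=1)
Line 9: ['python'] (min_width=6, slack=7)
Line 10: ['photograph', 'to'] (min_width=13, slack=0)
Line 11: ['green', 'glass'] (min_width=11, slack=2)
Line 12: ['sea'] (min_width=3, slack=10)
Line 13: ['everything'] (min_width=10, slack=3)
Line 14: ['two'] (min_width=3, slack=10)

Answer: python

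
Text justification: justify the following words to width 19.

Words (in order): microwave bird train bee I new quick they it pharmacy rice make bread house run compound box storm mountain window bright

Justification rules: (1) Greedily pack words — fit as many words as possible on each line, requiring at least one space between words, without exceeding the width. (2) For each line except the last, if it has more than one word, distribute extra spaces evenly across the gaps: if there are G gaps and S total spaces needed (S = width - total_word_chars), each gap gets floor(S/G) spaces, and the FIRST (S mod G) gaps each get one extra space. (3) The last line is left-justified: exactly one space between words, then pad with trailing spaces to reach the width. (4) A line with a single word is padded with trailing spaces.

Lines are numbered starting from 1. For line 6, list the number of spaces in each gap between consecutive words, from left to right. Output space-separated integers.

Answer: 2 1

Derivation:
Line 1: ['microwave', 'bird'] (min_width=14, slack=5)
Line 2: ['train', 'bee', 'I', 'new'] (min_width=15, slack=4)
Line 3: ['quick', 'they', 'it'] (min_width=13, slack=6)
Line 4: ['pharmacy', 'rice', 'make'] (min_width=18, slack=1)
Line 5: ['bread', 'house', 'run'] (min_width=15, slack=4)
Line 6: ['compound', 'box', 'storm'] (min_width=18, slack=1)
Line 7: ['mountain', 'window'] (min_width=15, slack=4)
Line 8: ['bright'] (min_width=6, slack=13)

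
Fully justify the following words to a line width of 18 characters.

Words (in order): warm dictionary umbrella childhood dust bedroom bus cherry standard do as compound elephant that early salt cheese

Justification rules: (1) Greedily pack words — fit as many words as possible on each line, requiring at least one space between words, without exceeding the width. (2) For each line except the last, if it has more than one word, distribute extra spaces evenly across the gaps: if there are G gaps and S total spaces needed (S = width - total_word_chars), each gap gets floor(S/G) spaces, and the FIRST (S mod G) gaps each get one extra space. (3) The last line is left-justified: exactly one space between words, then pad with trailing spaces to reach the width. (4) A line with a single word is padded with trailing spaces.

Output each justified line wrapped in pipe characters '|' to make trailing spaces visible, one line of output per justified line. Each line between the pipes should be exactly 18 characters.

Line 1: ['warm', 'dictionary'] (min_width=15, slack=3)
Line 2: ['umbrella', 'childhood'] (min_width=18, slack=0)
Line 3: ['dust', 'bedroom', 'bus'] (min_width=16, slack=2)
Line 4: ['cherry', 'standard', 'do'] (min_width=18, slack=0)
Line 5: ['as', 'compound'] (min_width=11, slack=7)
Line 6: ['elephant', 'that'] (min_width=13, slack=5)
Line 7: ['early', 'salt', 'cheese'] (min_width=17, slack=1)

Answer: |warm    dictionary|
|umbrella childhood|
|dust  bedroom  bus|
|cherry standard do|
|as        compound|
|elephant      that|
|early salt cheese |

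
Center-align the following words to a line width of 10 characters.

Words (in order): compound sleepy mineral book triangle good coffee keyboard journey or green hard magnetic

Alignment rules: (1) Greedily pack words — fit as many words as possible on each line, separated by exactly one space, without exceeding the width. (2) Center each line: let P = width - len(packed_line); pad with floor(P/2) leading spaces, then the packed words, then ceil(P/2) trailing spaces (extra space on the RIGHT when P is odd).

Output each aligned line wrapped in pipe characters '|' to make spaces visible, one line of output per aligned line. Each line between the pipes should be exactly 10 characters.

Line 1: ['compound'] (min_width=8, slack=2)
Line 2: ['sleepy'] (min_width=6, slack=4)
Line 3: ['mineral'] (min_width=7, slack=3)
Line 4: ['book'] (min_width=4, slack=6)
Line 5: ['triangle'] (min_width=8, slack=2)
Line 6: ['good'] (min_width=4, slack=6)
Line 7: ['coffee'] (min_width=6, slack=4)
Line 8: ['keyboard'] (min_width=8, slack=2)
Line 9: ['journey', 'or'] (min_width=10, slack=0)
Line 10: ['green', 'hard'] (min_width=10, slack=0)
Line 11: ['magnetic'] (min_width=8, slack=2)

Answer: | compound |
|  sleepy  |
| mineral  |
|   book   |
| triangle |
|   good   |
|  coffee  |
| keyboard |
|journey or|
|green hard|
| magnetic |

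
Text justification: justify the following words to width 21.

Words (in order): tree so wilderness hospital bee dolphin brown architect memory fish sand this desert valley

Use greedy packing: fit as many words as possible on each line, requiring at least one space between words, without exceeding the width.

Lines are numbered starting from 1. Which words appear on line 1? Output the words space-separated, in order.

Answer: tree so wilderness

Derivation:
Line 1: ['tree', 'so', 'wilderness'] (min_width=18, slack=3)
Line 2: ['hospital', 'bee', 'dolphin'] (min_width=20, slack=1)
Line 3: ['brown', 'architect'] (min_width=15, slack=6)
Line 4: ['memory', 'fish', 'sand', 'this'] (min_width=21, slack=0)
Line 5: ['desert', 'valley'] (min_width=13, slack=8)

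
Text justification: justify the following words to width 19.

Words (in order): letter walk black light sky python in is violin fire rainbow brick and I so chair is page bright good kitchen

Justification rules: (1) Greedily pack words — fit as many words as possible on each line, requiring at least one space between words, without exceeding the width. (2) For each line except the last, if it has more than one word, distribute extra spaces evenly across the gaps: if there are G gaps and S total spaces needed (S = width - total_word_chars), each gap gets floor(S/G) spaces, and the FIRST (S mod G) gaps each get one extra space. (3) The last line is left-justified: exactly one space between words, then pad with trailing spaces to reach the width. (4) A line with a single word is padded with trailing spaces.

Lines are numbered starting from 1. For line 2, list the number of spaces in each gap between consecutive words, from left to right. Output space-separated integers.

Line 1: ['letter', 'walk', 'black'] (min_width=17, slack=2)
Line 2: ['light', 'sky', 'python', 'in'] (min_width=19, slack=0)
Line 3: ['is', 'violin', 'fire'] (min_width=14, slack=5)
Line 4: ['rainbow', 'brick', 'and', 'I'] (min_width=19, slack=0)
Line 5: ['so', 'chair', 'is', 'page'] (min_width=16, slack=3)
Line 6: ['bright', 'good', 'kitchen'] (min_width=19, slack=0)

Answer: 1 1 1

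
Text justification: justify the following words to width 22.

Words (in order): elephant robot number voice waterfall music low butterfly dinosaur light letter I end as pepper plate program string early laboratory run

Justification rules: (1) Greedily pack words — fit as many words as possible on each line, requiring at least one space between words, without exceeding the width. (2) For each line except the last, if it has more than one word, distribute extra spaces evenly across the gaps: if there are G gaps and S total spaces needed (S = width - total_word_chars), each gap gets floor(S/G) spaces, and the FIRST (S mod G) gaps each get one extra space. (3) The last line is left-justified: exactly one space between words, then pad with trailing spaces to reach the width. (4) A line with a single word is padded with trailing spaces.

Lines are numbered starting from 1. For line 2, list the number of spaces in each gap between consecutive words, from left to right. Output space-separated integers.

Answer: 2 1

Derivation:
Line 1: ['elephant', 'robot', 'number'] (min_width=21, slack=1)
Line 2: ['voice', 'waterfall', 'music'] (min_width=21, slack=1)
Line 3: ['low', 'butterfly', 'dinosaur'] (min_width=22, slack=0)
Line 4: ['light', 'letter', 'I', 'end', 'as'] (min_width=21, slack=1)
Line 5: ['pepper', 'plate', 'program'] (min_width=20, slack=2)
Line 6: ['string', 'early'] (min_width=12, slack=10)
Line 7: ['laboratory', 'run'] (min_width=14, slack=8)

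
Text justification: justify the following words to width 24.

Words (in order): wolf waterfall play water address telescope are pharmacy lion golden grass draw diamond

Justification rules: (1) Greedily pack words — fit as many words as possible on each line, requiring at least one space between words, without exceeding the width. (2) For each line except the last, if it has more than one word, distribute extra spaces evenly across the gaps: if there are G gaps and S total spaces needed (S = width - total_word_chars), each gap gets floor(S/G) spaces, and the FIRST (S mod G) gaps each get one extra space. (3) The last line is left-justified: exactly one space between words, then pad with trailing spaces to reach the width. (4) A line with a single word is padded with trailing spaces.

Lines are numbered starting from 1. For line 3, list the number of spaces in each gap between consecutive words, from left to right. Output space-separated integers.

Answer: 1 1 1

Derivation:
Line 1: ['wolf', 'waterfall', 'play'] (min_width=19, slack=5)
Line 2: ['water', 'address', 'telescope'] (min_width=23, slack=1)
Line 3: ['are', 'pharmacy', 'lion', 'golden'] (min_width=24, slack=0)
Line 4: ['grass', 'draw', 'diamond'] (min_width=18, slack=6)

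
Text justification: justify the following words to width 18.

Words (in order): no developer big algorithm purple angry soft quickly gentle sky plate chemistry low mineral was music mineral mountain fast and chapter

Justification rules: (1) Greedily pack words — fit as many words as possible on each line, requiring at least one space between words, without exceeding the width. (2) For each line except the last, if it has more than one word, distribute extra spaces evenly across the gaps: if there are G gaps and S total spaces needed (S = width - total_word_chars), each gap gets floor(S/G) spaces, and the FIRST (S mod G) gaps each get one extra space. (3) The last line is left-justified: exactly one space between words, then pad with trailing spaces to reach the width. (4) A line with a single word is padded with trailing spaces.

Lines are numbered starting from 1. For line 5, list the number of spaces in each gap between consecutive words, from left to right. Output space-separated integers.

Line 1: ['no', 'developer', 'big'] (min_width=16, slack=2)
Line 2: ['algorithm', 'purple'] (min_width=16, slack=2)
Line 3: ['angry', 'soft', 'quickly'] (min_width=18, slack=0)
Line 4: ['gentle', 'sky', 'plate'] (min_width=16, slack=2)
Line 5: ['chemistry', 'low'] (min_width=13, slack=5)
Line 6: ['mineral', 'was', 'music'] (min_width=17, slack=1)
Line 7: ['mineral', 'mountain'] (min_width=16, slack=2)
Line 8: ['fast', 'and', 'chapter'] (min_width=16, slack=2)

Answer: 6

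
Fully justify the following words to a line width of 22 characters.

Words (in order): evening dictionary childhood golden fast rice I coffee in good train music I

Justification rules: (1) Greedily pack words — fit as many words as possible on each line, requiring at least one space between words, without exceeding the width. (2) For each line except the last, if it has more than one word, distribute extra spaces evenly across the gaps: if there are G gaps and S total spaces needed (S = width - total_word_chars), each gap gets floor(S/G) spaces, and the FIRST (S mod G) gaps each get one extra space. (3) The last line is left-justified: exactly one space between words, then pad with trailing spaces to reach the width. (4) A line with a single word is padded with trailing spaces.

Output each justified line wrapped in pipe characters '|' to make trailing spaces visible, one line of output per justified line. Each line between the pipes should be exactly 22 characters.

Line 1: ['evening', 'dictionary'] (min_width=18, slack=4)
Line 2: ['childhood', 'golden', 'fast'] (min_width=21, slack=1)
Line 3: ['rice', 'I', 'coffee', 'in', 'good'] (min_width=21, slack=1)
Line 4: ['train', 'music', 'I'] (min_width=13, slack=9)

Answer: |evening     dictionary|
|childhood  golden fast|
|rice  I coffee in good|
|train music I         |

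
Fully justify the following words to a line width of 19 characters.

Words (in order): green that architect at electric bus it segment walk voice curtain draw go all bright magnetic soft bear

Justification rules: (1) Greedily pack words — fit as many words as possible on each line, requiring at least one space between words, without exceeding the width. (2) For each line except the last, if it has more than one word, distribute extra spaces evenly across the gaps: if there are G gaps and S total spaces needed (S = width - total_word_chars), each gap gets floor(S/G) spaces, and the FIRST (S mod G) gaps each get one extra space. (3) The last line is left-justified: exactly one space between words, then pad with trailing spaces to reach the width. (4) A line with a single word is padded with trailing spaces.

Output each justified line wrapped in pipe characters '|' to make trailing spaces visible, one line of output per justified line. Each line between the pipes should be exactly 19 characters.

Line 1: ['green', 'that'] (min_width=10, slack=9)
Line 2: ['architect', 'at'] (min_width=12, slack=7)
Line 3: ['electric', 'bus', 'it'] (min_width=15, slack=4)
Line 4: ['segment', 'walk', 'voice'] (min_width=18, slack=1)
Line 5: ['curtain', 'draw', 'go', 'all'] (min_width=19, slack=0)
Line 6: ['bright', 'magnetic'] (min_width=15, slack=4)
Line 7: ['soft', 'bear'] (min_width=9, slack=10)

Answer: |green          that|
|architect        at|
|electric   bus   it|
|segment  walk voice|
|curtain draw go all|
|bright     magnetic|
|soft bear          |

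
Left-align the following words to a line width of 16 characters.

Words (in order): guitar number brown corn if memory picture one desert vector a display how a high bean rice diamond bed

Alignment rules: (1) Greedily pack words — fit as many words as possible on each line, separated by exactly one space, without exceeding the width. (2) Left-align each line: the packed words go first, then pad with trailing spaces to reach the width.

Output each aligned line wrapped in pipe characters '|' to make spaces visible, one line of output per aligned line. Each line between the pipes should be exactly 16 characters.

Line 1: ['guitar', 'number'] (min_width=13, slack=3)
Line 2: ['brown', 'corn', 'if'] (min_width=13, slack=3)
Line 3: ['memory', 'picture'] (min_width=14, slack=2)
Line 4: ['one', 'desert'] (min_width=10, slack=6)
Line 5: ['vector', 'a', 'display'] (min_width=16, slack=0)
Line 6: ['how', 'a', 'high', 'bean'] (min_width=15, slack=1)
Line 7: ['rice', 'diamond', 'bed'] (min_width=16, slack=0)

Answer: |guitar number   |
|brown corn if   |
|memory picture  |
|one desert      |
|vector a display|
|how a high bean |
|rice diamond bed|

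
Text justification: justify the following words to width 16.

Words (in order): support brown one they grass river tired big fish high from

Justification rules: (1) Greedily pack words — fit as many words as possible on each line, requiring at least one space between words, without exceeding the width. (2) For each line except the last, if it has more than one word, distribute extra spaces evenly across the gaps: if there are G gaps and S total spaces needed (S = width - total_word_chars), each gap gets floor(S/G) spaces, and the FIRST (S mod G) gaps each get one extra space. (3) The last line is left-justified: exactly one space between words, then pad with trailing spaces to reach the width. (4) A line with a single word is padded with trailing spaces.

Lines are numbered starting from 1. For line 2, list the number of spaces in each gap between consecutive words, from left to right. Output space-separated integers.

Answer: 2 2

Derivation:
Line 1: ['support', 'brown'] (min_width=13, slack=3)
Line 2: ['one', 'they', 'grass'] (min_width=14, slack=2)
Line 3: ['river', 'tired', 'big'] (min_width=15, slack=1)
Line 4: ['fish', 'high', 'from'] (min_width=14, slack=2)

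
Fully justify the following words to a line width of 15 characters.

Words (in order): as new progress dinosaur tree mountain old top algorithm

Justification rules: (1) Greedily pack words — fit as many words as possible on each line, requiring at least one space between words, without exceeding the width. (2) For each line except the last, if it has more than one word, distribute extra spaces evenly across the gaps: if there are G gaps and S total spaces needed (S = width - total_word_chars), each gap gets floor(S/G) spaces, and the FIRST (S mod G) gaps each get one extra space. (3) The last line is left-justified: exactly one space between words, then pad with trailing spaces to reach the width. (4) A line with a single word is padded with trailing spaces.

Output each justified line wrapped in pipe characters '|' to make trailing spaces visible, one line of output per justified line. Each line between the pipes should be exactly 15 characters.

Answer: |as new progress|
|dinosaur   tree|
|mountain    old|
|top algorithm  |

Derivation:
Line 1: ['as', 'new', 'progress'] (min_width=15, slack=0)
Line 2: ['dinosaur', 'tree'] (min_width=13, slack=2)
Line 3: ['mountain', 'old'] (min_width=12, slack=3)
Line 4: ['top', 'algorithm'] (min_width=13, slack=2)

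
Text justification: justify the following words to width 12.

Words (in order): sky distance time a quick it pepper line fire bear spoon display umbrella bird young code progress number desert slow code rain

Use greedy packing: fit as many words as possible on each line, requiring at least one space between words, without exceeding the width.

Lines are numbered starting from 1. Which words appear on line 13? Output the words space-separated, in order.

Line 1: ['sky', 'distance'] (min_width=12, slack=0)
Line 2: ['time', 'a', 'quick'] (min_width=12, slack=0)
Line 3: ['it', 'pepper'] (min_width=9, slack=3)
Line 4: ['line', 'fire'] (min_width=9, slack=3)
Line 5: ['bear', 'spoon'] (min_width=10, slack=2)
Line 6: ['display'] (min_width=7, slack=5)
Line 7: ['umbrella'] (min_width=8, slack=4)
Line 8: ['bird', 'young'] (min_width=10, slack=2)
Line 9: ['code'] (min_width=4, slack=8)
Line 10: ['progress'] (min_width=8, slack=4)
Line 11: ['number'] (min_width=6, slack=6)
Line 12: ['desert', 'slow'] (min_width=11, slack=1)
Line 13: ['code', 'rain'] (min_width=9, slack=3)

Answer: code rain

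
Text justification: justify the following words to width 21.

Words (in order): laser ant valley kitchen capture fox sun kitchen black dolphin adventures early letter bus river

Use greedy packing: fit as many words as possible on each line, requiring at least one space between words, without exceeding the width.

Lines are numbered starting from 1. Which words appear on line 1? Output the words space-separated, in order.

Answer: laser ant valley

Derivation:
Line 1: ['laser', 'ant', 'valley'] (min_width=16, slack=5)
Line 2: ['kitchen', 'capture', 'fox'] (min_width=19, slack=2)
Line 3: ['sun', 'kitchen', 'black'] (min_width=17, slack=4)
Line 4: ['dolphin', 'adventures'] (min_width=18, slack=3)
Line 5: ['early', 'letter', 'bus'] (min_width=16, slack=5)
Line 6: ['river'] (min_width=5, slack=16)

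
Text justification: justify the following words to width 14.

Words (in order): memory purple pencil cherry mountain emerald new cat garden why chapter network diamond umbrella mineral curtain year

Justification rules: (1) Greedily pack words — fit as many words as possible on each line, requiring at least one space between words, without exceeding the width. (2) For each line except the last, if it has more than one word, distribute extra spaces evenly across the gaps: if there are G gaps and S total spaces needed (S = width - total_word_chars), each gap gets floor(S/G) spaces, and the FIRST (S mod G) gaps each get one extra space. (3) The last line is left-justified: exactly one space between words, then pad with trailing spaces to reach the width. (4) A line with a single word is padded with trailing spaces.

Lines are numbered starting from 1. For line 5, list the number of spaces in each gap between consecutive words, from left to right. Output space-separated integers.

Answer: 1 1

Derivation:
Line 1: ['memory', 'purple'] (min_width=13, slack=1)
Line 2: ['pencil', 'cherry'] (min_width=13, slack=1)
Line 3: ['mountain'] (min_width=8, slack=6)
Line 4: ['emerald', 'new'] (min_width=11, slack=3)
Line 5: ['cat', 'garden', 'why'] (min_width=14, slack=0)
Line 6: ['chapter'] (min_width=7, slack=7)
Line 7: ['network'] (min_width=7, slack=7)
Line 8: ['diamond'] (min_width=7, slack=7)
Line 9: ['umbrella'] (min_width=8, slack=6)
Line 10: ['mineral'] (min_width=7, slack=7)
Line 11: ['curtain', 'year'] (min_width=12, slack=2)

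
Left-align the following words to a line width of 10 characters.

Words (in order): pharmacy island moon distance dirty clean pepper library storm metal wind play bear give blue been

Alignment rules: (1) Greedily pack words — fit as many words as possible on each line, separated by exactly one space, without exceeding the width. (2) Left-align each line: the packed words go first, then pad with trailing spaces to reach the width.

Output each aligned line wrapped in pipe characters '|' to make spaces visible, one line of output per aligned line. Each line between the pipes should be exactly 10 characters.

Answer: |pharmacy  |
|island    |
|moon      |
|distance  |
|dirty     |
|clean     |
|pepper    |
|library   |
|storm     |
|metal wind|
|play bear |
|give blue |
|been      |

Derivation:
Line 1: ['pharmacy'] (min_width=8, slack=2)
Line 2: ['island'] (min_width=6, slack=4)
Line 3: ['moon'] (min_width=4, slack=6)
Line 4: ['distance'] (min_width=8, slack=2)
Line 5: ['dirty'] (min_width=5, slack=5)
Line 6: ['clean'] (min_width=5, slack=5)
Line 7: ['pepper'] (min_width=6, slack=4)
Line 8: ['library'] (min_width=7, slack=3)
Line 9: ['storm'] (min_width=5, slack=5)
Line 10: ['metal', 'wind'] (min_width=10, slack=0)
Line 11: ['play', 'bear'] (min_width=9, slack=1)
Line 12: ['give', 'blue'] (min_width=9, slack=1)
Line 13: ['been'] (min_width=4, slack=6)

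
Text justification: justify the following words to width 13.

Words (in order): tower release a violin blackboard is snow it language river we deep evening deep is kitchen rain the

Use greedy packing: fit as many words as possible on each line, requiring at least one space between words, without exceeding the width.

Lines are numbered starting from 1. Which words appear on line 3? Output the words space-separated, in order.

Answer: blackboard is

Derivation:
Line 1: ['tower', 'release'] (min_width=13, slack=0)
Line 2: ['a', 'violin'] (min_width=8, slack=5)
Line 3: ['blackboard', 'is'] (min_width=13, slack=0)
Line 4: ['snow', 'it'] (min_width=7, slack=6)
Line 5: ['language'] (min_width=8, slack=5)
Line 6: ['river', 'we', 'deep'] (min_width=13, slack=0)
Line 7: ['evening', 'deep'] (min_width=12, slack=1)
Line 8: ['is', 'kitchen'] (min_width=10, slack=3)
Line 9: ['rain', 'the'] (min_width=8, slack=5)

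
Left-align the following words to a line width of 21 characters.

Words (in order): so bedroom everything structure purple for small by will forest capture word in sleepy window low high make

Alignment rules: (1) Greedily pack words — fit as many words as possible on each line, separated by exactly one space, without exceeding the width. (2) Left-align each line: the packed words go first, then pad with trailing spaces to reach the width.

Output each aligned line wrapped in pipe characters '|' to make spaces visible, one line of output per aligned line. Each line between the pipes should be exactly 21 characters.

Answer: |so bedroom everything|
|structure purple for |
|small by will forest |
|capture word in      |
|sleepy window low    |
|high make            |

Derivation:
Line 1: ['so', 'bedroom', 'everything'] (min_width=21, slack=0)
Line 2: ['structure', 'purple', 'for'] (min_width=20, slack=1)
Line 3: ['small', 'by', 'will', 'forest'] (min_width=20, slack=1)
Line 4: ['capture', 'word', 'in'] (min_width=15, slack=6)
Line 5: ['sleepy', 'window', 'low'] (min_width=17, slack=4)
Line 6: ['high', 'make'] (min_width=9, slack=12)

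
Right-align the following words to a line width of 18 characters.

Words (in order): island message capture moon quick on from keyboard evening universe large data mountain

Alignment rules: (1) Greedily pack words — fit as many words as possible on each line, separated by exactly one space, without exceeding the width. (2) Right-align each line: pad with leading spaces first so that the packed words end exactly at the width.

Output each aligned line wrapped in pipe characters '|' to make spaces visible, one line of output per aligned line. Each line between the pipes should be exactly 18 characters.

Line 1: ['island', 'message'] (min_width=14, slack=4)
Line 2: ['capture', 'moon', 'quick'] (min_width=18, slack=0)
Line 3: ['on', 'from', 'keyboard'] (min_width=16, slack=2)
Line 4: ['evening', 'universe'] (min_width=16, slack=2)
Line 5: ['large', 'data'] (min_width=10, slack=8)
Line 6: ['mountain'] (min_width=8, slack=10)

Answer: |    island message|
|capture moon quick|
|  on from keyboard|
|  evening universe|
|        large data|
|          mountain|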